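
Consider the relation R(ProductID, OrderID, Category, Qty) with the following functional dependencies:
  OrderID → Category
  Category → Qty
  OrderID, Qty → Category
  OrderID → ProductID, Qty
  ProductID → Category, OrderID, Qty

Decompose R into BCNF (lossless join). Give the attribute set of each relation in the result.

{Category, OrderID, ProductID}; {Category, Qty}

Candidate keys of the original relation: {OrderID}, {ProductID}.
Within {Category, OrderID, ProductID, Qty}: {Category}⁺ ∩ {Category, OrderID, ProductID, Qty} = {Category, Qty}, not the whole set, so Category → Qty violates BCNF; decompose into {Category, Qty} and {Category, OrderID, ProductID}.
{Category, Qty} has no BCNF violation.
{Category, OrderID, ProductID} has no BCNF violation.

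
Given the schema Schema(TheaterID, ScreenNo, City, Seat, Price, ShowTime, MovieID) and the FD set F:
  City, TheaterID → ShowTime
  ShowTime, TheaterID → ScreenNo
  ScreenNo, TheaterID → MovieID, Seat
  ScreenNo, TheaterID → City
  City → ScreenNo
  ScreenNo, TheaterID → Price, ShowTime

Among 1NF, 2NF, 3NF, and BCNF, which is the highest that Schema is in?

Candidate keys: {City, TheaterID}, {ScreenNo, TheaterID}, {ShowTime, TheaterID}. Prime attributes: {City, ScreenNo, ShowTime, TheaterID}.
City → ScreenNo: {City}⁺ = {City, ScreenNo}, which is not all of the attributes, so the left side is not a superkey — BCNF is violated.
But every attribute on its right side ({ScreenNo}) is prime, and the same holds for every other non-superkey FD, so 3NF still holds.

3NF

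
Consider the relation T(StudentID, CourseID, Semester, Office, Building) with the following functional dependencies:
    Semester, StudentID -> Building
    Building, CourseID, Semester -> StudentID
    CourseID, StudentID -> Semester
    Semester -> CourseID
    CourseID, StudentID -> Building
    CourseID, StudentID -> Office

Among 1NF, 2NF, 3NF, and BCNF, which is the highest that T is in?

Candidate keys: {Building, Semester}, {CourseID, StudentID}, {Semester, StudentID}. Prime attributes: {Building, CourseID, Semester, StudentID}.
For Semester -> CourseID we have {Semester}⁺ = {CourseID, Semester}; {Semester} is not a superkey, so BCNF fails.
Its right-hand attributes {CourseID} are all prime, as are those of every other non-superkey FD — the relation is in 3NF.

3NF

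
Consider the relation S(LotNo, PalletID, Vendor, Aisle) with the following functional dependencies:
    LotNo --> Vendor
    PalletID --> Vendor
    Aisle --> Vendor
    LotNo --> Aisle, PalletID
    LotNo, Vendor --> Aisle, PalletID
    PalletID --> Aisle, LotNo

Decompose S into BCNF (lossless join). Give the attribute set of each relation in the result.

Candidate keys of the original relation: {LotNo}, {PalletID}.
Within {Aisle, LotNo, PalletID, Vendor}: {Aisle}⁺ ∩ {Aisle, LotNo, PalletID, Vendor} = {Aisle, Vendor}, not the whole set, so Aisle --> Vendor violates BCNF; decompose into {Aisle, Vendor} and {Aisle, LotNo, PalletID}.
{Aisle, Vendor}: every determinant is a superkey — BCNF.
{Aisle, LotNo, PalletID}: every determinant is a superkey — BCNF.

{Aisle, LotNo, PalletID}; {Aisle, Vendor}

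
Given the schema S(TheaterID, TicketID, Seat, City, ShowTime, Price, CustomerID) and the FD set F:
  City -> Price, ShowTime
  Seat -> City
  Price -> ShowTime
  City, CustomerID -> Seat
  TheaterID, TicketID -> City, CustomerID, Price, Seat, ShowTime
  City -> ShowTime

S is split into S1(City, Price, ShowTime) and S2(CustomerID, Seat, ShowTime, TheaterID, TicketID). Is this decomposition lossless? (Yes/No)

Common attributes: {ShowTime}; their closure is {ShowTime}.
S1 ⊄ {ShowTime} and S2 ⊄ {ShowTime}, so the split is lossy.

No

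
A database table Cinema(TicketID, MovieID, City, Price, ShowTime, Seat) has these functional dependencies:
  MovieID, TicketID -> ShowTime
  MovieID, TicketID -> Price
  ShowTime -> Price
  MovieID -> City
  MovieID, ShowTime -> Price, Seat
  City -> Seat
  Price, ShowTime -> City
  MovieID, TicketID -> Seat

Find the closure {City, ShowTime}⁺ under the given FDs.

Start with {City, ShowTime}.
ShowTime -> Price applies; add {Price} → now {City, Price, ShowTime}.
City -> Seat applies; add {Seat} → now {City, Price, Seat, ShowTime}.
No further FD applies.

{City, Price, Seat, ShowTime}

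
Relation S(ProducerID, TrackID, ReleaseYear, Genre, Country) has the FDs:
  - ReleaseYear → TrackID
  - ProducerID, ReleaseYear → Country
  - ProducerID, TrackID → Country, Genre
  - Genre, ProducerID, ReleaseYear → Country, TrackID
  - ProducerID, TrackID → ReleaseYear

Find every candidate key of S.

{ProducerID, ReleaseYear}, {ProducerID, TrackID}

{ProducerID} never appears on the right of any FD, so every key must include it.
{ProducerID, ReleaseYear}⁺ = {Country, Genre, ProducerID, ReleaseYear, TrackID}, which is every attribute, so {ProducerID, ReleaseYear} is a candidate key.
{ProducerID, TrackID}⁺ = {Country, Genre, ProducerID, ReleaseYear, TrackID}, which is every attribute, so {ProducerID, TrackID} is a candidate key.
These are minimal and exhaustive — every other superkey contains one of them.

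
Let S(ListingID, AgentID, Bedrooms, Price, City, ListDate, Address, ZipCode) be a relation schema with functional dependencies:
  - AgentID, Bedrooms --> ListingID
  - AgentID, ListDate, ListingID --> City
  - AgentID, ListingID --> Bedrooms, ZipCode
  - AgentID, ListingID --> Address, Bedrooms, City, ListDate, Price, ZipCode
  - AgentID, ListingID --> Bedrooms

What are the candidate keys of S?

{AgentID, Bedrooms}, {AgentID, ListingID}

No FD produces {AgentID}, so it must be in every candidate key.
{AgentID, Bedrooms}⁺ = {Address, AgentID, Bedrooms, City, ListDate, ListingID, Price, ZipCode} — all of the relation — so {AgentID, Bedrooms} is a candidate key.
{AgentID, ListingID}⁺ = {Address, AgentID, Bedrooms, City, ListDate, ListingID, Price, ZipCode} — all of the relation — so {AgentID, ListingID} is a candidate key.
Any other superkey properly contains one of these, so there are no further candidate keys.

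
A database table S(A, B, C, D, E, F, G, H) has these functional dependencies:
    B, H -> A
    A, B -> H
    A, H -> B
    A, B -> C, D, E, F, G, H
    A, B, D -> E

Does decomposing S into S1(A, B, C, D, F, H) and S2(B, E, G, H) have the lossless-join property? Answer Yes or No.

S1 ∩ S2 = {B, H}; its closure under F is {A, B, C, D, E, F, G, H}.
Since S1 ⊆ {A, B, C, D, E, F, G, H}, the intersection is a superkey of S1; the decomposition is lossless.

Yes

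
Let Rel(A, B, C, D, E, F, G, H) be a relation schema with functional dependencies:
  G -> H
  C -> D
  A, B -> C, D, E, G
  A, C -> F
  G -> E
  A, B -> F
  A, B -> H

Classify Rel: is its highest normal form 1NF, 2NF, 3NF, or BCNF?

Candidate key: {A, B}. Prime attributes: {A, B}.
G -> H: {G}⁺ = {E, G, H}, which is not all of the attributes, so the left side is not a superkey — BCNF is violated.
G -> H determines the non-prime attribute {H} from a non-superkey — 3NF is violated.
Checking every proper subset of each key, none determines a non-prime attribute — 2NF is satisfied.

2NF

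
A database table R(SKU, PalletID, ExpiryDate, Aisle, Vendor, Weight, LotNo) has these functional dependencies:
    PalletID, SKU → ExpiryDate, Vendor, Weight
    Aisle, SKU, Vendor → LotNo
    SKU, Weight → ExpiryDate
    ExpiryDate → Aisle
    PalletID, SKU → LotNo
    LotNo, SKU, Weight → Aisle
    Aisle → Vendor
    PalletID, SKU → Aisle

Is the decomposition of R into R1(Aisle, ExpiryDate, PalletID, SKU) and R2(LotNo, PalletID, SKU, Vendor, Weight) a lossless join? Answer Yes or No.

Common attributes: {PalletID, SKU}; their closure is {Aisle, ExpiryDate, LotNo, PalletID, SKU, Vendor, Weight}.
R1 is contained in that closure, so R1 ∩ R2 → R1 holds and the join is lossless.

Yes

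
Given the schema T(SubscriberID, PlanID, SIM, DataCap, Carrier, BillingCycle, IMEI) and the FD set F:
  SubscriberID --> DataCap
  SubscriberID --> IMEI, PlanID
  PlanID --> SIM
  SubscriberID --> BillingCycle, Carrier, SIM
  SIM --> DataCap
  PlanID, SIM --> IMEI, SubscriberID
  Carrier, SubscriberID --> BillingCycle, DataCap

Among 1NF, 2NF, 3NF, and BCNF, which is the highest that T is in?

2NF

Candidate keys: {PlanID}, {SubscriberID}. Prime attributes: {PlanID, SubscriberID}.
For SIM --> DataCap we have {SIM}⁺ = {DataCap, SIM}; {SIM} is not a superkey, so BCNF fails.
SIM --> DataCap has non-prime {DataCap} on the right and a non-superkey on the left, so 3NF fails.
Every candidate key is a single attribute, so no partial dependency is possible; 2NF holds.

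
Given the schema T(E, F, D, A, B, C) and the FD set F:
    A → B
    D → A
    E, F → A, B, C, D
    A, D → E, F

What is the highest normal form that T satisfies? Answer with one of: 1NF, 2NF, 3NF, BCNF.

2NF

Candidate keys: {D}, {E, F}. Prime attributes: {D, E, F}.
For A → B we have {A}⁺ = {A, B}; {A} is not a superkey, so BCNF fails.
A → B determines the non-prime attribute {B} from a non-superkey — 3NF is violated.
Checking every proper subset of each key, none determines a non-prime attribute — 2NF is satisfied.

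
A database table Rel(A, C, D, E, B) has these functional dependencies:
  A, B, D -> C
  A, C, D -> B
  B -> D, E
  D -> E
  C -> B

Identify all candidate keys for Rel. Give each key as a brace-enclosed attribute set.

{A, B}, {A, C}

No FD produces {A}, so it must be in every candidate key.
{A, B} is a candidate key since {A, B}⁺ = {A, B, C, D, E} covers every attribute.
{A, C} is a candidate key since {A, C}⁺ = {A, B, C, D, E} covers every attribute.
No proper subset of any of these is a key, and no other minimal superkey exists.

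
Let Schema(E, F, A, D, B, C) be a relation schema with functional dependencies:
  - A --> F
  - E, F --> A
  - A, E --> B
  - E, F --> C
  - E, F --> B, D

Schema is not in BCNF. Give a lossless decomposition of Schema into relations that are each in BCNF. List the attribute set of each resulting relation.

{A, B, C, D, E}; {A, F}

Candidate keys of the original relation: {A, E}, {E, F}.
Within {A, B, C, D, E, F}: {A}⁺ ∩ {A, B, C, D, E, F} = {A, F}, not the whole set, so A --> F violates BCNF; decompose into {A, F} and {A, B, C, D, E}.
{A, F} has no BCNF violation.
{A, B, C, D, E} has no BCNF violation.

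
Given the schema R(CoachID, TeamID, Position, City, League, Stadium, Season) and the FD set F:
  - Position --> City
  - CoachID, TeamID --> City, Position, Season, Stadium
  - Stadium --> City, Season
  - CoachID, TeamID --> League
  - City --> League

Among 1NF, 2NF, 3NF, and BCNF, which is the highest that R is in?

2NF

Candidate key: {CoachID, TeamID}. Prime attributes: {CoachID, TeamID}.
Position --> City breaks BCNF: {Position}⁺ = {City, League, Position}, so {Position} is not a superkey.
Because {City} is non-prime and the left side of Position --> City is not a superkey, the relation is not in 3NF.
Checking every proper subset of each key, none determines a non-prime attribute — 2NF is satisfied.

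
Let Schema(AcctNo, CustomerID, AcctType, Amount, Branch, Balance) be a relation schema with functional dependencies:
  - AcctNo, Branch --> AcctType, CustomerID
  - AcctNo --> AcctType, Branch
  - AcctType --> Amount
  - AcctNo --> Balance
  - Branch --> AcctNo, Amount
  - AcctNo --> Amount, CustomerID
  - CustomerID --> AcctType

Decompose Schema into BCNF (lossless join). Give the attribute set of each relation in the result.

Candidate keys of the original relation: {AcctNo}, {Branch}.
{AcctNo, AcctType, Amount, Balance, Branch, CustomerID}: {AcctType} determines {AcctType, Amount} here but is not a superkey — split on AcctType --> Amount, giving {AcctType, Amount} and {AcctNo, AcctType, Balance, Branch, CustomerID}.
{AcctType, Amount} is in BCNF.
{AcctNo, AcctType, Balance, Branch, CustomerID}: {CustomerID} determines {AcctType, CustomerID} here but is not a superkey — split on CustomerID --> AcctType, giving {AcctType, CustomerID} and {AcctNo, Balance, Branch, CustomerID}.
{AcctType, CustomerID} is in BCNF.
{AcctNo, Balance, Branch, CustomerID} is in BCNF.

{AcctNo, Balance, Branch, CustomerID}; {AcctType, Amount}; {AcctType, CustomerID}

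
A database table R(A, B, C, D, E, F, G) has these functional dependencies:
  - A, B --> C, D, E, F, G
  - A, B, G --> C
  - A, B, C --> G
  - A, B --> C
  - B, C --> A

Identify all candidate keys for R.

No FD produces {B}, so it must be in every candidate key.
{A, B} is a candidate key since {A, B}⁺ = {A, B, C, D, E, F, G} covers every attribute.
{B, C} is a candidate key since {B, C}⁺ = {A, B, C, D, E, F, G} covers every attribute.
Any other superkey properly contains one of these, so there are no further candidate keys.

{A, B}, {B, C}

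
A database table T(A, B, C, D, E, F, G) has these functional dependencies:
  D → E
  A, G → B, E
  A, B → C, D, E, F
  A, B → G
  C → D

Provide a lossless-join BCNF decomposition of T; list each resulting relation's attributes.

Candidate keys of the original relation: {A, B}, {A, G}.
In {A, B, C, D, E, F, G}, {D} is not a superkey ({D}⁺ restricted to this set is {D, E}), so split on D → E into {D, E} and {A, B, C, D, F, G}.
{D, E} is in BCNF.
In {A, B, C, D, F, G}, {C} is not a superkey ({C}⁺ restricted to this set is {C, D}), so split on C → D into {C, D} and {A, B, C, F, G}.
{C, D} is in BCNF.
{A, B, C, F, G} is in BCNF.

{A, B, C, F, G}; {C, D}; {D, E}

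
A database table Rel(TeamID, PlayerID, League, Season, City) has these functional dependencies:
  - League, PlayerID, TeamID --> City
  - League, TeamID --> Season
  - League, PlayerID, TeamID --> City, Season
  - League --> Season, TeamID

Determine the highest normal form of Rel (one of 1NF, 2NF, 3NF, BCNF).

Candidate key: {League, PlayerID}. Prime attributes: {League, PlayerID}.
For League, TeamID --> Season we have {League, TeamID}⁺ = {League, Season, TeamID}; {League, TeamID} is not a superkey, so BCNF fails.
League, TeamID --> Season determines the non-prime attribute {Season} from a non-superkey — 3NF is violated.
Since {League} ⊂ {League, PlayerID} and {League}⁺ ⊇ {Season, TeamID} with {Season, TeamID} non-prime, there is a partial dependency; 2NF fails.

1NF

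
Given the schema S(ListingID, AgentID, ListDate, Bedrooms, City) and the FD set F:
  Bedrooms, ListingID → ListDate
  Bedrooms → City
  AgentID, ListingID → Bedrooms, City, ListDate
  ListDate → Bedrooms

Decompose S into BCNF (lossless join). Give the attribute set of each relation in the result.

Candidate key of the original relation: {AgentID, ListingID}.
Within {AgentID, Bedrooms, City, ListDate, ListingID}: {Bedrooms, ListingID}⁺ ∩ {AgentID, Bedrooms, City, ListDate, ListingID} = {Bedrooms, City, ListDate, ListingID}, not the whole set, so Bedrooms, ListingID → City, ListDate violates BCNF; decompose into {Bedrooms, City, ListDate, ListingID} and {AgentID, Bedrooms, ListingID}.
Within {Bedrooms, City, ListDate, ListingID}: {Bedrooms}⁺ ∩ {Bedrooms, City, ListDate, ListingID} = {Bedrooms, City}, not the whole set, so Bedrooms → City violates BCNF; decompose into {Bedrooms, City} and {Bedrooms, ListDate, ListingID}.
{Bedrooms, City} is in BCNF.
Within {Bedrooms, ListDate, ListingID}: {ListDate}⁺ ∩ {Bedrooms, ListDate, ListingID} = {Bedrooms, ListDate}, not the whole set, so ListDate → Bedrooms violates BCNF; decompose into {Bedrooms, ListDate} and {ListDate, ListingID}.
{Bedrooms, ListDate} is in BCNF.
{ListDate, ListingID} is in BCNF.
{AgentID, Bedrooms, ListingID} is in BCNF.

{AgentID, Bedrooms, ListingID}; {Bedrooms, City}; {Bedrooms, ListDate}; {ListDate, ListingID}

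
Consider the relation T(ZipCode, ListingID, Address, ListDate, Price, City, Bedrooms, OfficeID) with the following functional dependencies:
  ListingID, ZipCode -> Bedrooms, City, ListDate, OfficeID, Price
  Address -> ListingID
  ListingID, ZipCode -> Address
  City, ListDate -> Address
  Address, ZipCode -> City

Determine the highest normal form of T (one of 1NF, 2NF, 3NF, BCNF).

3NF

Candidate keys: {Address, ZipCode}, {City, ListDate, ZipCode}, {ListingID, ZipCode}. Prime attributes: {Address, City, ListDate, ListingID, ZipCode}.
For Address -> ListingID we have {Address}⁺ = {Address, ListingID}; {Address} is not a superkey, so BCNF fails.
But every attribute on its right side ({ListingID}) is prime, and the same holds for every other non-superkey FD, so 3NF still holds.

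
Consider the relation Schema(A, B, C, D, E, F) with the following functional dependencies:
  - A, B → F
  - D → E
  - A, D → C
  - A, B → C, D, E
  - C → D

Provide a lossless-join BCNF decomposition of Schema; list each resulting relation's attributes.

{A, B, D, F}; {A, C}; {C, D}; {D, E}

Candidate key of the original relation: {A, B}.
In {A, B, C, D, E, F}, {D} is not a superkey ({D}⁺ restricted to this set is {D, E}), so split on D → E into {D, E} and {A, B, C, D, F}.
{D, E} has no BCNF violation.
In {A, B, C, D, F}, {A, D} is not a superkey ({A, D}⁺ restricted to this set is {A, C, D}), so split on A, D → C into {A, C, D} and {A, B, D, F}.
In {A, C, D}, {C} is not a superkey ({C}⁺ restricted to this set is {C, D}), so split on C → D into {C, D} and {A, C}.
{C, D} has no BCNF violation.
{A, C} has no BCNF violation.
{A, B, D, F} has no BCNF violation.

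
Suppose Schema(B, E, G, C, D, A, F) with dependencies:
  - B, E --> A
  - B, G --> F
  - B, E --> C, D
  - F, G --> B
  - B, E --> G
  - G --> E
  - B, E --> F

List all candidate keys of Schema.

{B, E} is a candidate key since {B, E}⁺ = {A, B, C, D, E, F, G} covers every attribute.
{B, G} is a candidate key since {B, G}⁺ = {A, B, C, D, E, F, G} covers every attribute.
{F, G} is a candidate key since {F, G}⁺ = {A, B, C, D, E, F, G} covers every attribute.
Any other superkey properly contains one of these, so there are no further candidate keys.

{B, E}, {B, G}, {F, G}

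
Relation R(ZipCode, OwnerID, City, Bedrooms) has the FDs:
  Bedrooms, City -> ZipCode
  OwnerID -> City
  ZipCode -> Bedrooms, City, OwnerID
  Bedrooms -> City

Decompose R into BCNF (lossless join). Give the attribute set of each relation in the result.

Candidate keys of the original relation: {Bedrooms}, {ZipCode}.
Within {Bedrooms, City, OwnerID, ZipCode}: {OwnerID}⁺ ∩ {Bedrooms, City, OwnerID, ZipCode} = {City, OwnerID}, not the whole set, so OwnerID -> City violates BCNF; decompose into {City, OwnerID} and {Bedrooms, OwnerID, ZipCode}.
{City, OwnerID}: every determinant is a superkey — BCNF.
{Bedrooms, OwnerID, ZipCode}: every determinant is a superkey — BCNF.

{Bedrooms, OwnerID, ZipCode}; {City, OwnerID}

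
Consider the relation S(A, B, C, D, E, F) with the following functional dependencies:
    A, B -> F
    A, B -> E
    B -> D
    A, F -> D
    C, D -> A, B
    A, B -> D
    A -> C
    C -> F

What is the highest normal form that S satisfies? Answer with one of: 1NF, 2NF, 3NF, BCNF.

Candidate keys: {A}, {B, C}, {C, D}. Prime attributes: {A, B, C, D}.
B -> D breaks BCNF: {B}⁺ = {B, D}, so {B} is not a superkey.
Because {F} is non-prime and the left side of C -> F is not a superkey, the relation is not in 3NF.
Since {C} ⊂ {B, C} and {C}⁺ ⊇ {F} with {F} non-prime, there is a partial dependency; 2NF fails.

1NF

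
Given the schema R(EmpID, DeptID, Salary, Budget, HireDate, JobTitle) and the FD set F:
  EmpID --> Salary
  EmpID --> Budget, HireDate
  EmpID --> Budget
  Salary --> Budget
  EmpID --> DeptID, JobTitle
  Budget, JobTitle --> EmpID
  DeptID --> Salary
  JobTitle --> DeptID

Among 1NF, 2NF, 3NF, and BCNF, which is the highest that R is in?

2NF

Candidate keys: {EmpID}, {JobTitle}. Prime attributes: {EmpID, JobTitle}.
Salary --> Budget: {Salary}⁺ = {Budget, Salary}, which is not all of the attributes, so the left side is not a superkey — BCNF is violated.
Salary --> Budget determines the non-prime attribute {Budget} from a non-superkey — 3NF is violated.
All keys have size 1, which rules out partial dependencies — 2NF is satisfied.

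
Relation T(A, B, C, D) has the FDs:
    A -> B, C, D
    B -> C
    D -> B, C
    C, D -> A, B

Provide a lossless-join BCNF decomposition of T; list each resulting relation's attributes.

Candidate keys of the original relation: {A}, {D}.
In {A, B, C, D}, {B} is not a superkey ({B}⁺ restricted to this set is {B, C}), so split on B -> C into {B, C} and {A, B, D}.
{B, C} is in BCNF.
{A, B, D} is in BCNF.

{A, B, D}; {B, C}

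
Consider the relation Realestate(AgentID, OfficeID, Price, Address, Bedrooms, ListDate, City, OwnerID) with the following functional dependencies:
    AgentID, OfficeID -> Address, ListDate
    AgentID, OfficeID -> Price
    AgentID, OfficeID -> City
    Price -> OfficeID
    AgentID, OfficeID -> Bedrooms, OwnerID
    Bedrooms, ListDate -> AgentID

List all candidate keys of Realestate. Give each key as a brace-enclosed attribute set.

{AgentID, OfficeID}, {AgentID, Price}, {Bedrooms, ListDate, OfficeID}, {Bedrooms, ListDate, Price}

{AgentID, OfficeID} is a candidate key since {AgentID, OfficeID}⁺ = {Address, AgentID, Bedrooms, City, ListDate, OfficeID, OwnerID, Price} covers every attribute.
{AgentID, Price} is a candidate key since {AgentID, Price}⁺ = {Address, AgentID, Bedrooms, City, ListDate, OfficeID, OwnerID, Price} covers every attribute.
{Bedrooms, ListDate, OfficeID} is a candidate key since {Bedrooms, ListDate, OfficeID}⁺ = {Address, AgentID, Bedrooms, City, ListDate, OfficeID, OwnerID, Price} covers every attribute.
{Bedrooms, ListDate, Price} is a candidate key since {Bedrooms, ListDate, Price}⁺ = {Address, AgentID, Bedrooms, City, ListDate, OfficeID, OwnerID, Price} covers every attribute.
These are minimal and exhaustive — every other superkey contains one of them.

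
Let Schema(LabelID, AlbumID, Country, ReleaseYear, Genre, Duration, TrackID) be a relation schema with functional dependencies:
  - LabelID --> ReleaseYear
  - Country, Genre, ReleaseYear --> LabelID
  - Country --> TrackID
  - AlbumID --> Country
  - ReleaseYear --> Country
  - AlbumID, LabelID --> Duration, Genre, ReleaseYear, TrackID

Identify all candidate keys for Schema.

Attributes never on any right-hand side: {AlbumID} — every candidate key must contain it.
Closure of {AlbumID, LabelID} is {AlbumID, Country, Duration, Genre, LabelID, ReleaseYear, TrackID}, the whole schema; {AlbumID, LabelID} is a candidate key.
Closure of {AlbumID, Genre, ReleaseYear} is {AlbumID, Country, Duration, Genre, LabelID, ReleaseYear, TrackID}, the whole schema; {AlbumID, Genre, ReleaseYear} is a candidate key.
Any other superkey properly contains one of these, so there are no further candidate keys.

{AlbumID, Genre, ReleaseYear}, {AlbumID, LabelID}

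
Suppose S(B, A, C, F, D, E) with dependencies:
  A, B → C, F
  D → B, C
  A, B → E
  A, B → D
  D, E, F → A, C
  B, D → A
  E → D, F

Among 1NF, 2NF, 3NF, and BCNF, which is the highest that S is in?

Candidate keys: {A, B}, {D}, {E}. Prime attributes: {A, B, D, E}.
The left-hand side of every FD is a superkey, so BCNF is satisfied.

BCNF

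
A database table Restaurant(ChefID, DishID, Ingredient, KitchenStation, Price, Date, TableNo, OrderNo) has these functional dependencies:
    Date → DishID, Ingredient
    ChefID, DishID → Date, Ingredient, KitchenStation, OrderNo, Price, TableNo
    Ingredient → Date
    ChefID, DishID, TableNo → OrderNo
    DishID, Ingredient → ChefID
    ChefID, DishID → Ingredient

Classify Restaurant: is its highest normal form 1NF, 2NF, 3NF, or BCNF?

BCNF

Candidate keys: {ChefID, DishID}, {Date}, {Ingredient}. Prime attributes: {ChefID, Date, DishID, Ingredient}.
Every FD has a superkey on the left, so the relation is in BCNF.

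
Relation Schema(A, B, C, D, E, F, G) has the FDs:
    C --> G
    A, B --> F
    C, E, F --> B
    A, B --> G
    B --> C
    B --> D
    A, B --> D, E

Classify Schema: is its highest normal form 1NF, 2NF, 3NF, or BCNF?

Candidate keys: {A, B}, {A, C, E, F}. Prime attributes: {A, B, C, E, F}.
For C --> G we have {C}⁺ = {C, G}; {C} is not a superkey, so BCNF fails.
C --> G has non-prime {G} on the right and a non-superkey on the left, so 3NF fails.
Since {B} ⊂ {A, B} and {B}⁺ ⊇ {D, G} with {D, G} non-prime, there is a partial dependency; 2NF fails.

1NF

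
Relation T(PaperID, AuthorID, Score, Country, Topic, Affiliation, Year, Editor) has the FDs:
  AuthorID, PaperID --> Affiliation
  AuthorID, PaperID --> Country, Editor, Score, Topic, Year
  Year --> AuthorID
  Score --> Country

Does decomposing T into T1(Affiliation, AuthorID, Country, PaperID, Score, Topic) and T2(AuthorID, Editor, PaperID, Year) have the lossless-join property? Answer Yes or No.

Common attributes: {AuthorID, PaperID}; their closure is {Affiliation, AuthorID, Country, Editor, PaperID, Score, Topic, Year}.
This includes all of T1, so the common attributes are a superkey of T1 — the join is lossless.

Yes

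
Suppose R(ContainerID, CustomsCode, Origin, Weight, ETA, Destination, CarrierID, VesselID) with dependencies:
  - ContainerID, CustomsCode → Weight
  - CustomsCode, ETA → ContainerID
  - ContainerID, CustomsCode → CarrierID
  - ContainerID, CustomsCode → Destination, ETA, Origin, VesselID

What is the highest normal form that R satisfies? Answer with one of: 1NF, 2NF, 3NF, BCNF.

BCNF

Candidate keys: {ContainerID, CustomsCode}, {CustomsCode, ETA}. Prime attributes: {ContainerID, CustomsCode, ETA}.
Every FD has a superkey on the left, so the relation is in BCNF.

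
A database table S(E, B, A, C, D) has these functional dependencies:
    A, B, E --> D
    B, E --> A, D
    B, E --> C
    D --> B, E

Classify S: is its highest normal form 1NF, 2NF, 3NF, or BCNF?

BCNF

Candidate keys: {B, E}, {D}. Prime attributes: {B, D, E}.
Every FD has a superkey on the left, so the relation is in BCNF.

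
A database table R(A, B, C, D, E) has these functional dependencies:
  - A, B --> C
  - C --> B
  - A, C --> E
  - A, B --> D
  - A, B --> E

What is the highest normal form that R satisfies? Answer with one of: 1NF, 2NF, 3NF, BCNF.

3NF

Candidate keys: {A, B}, {A, C}. Prime attributes: {A, B, C}.
For C --> B we have {C}⁺ = {B, C}; {C} is not a superkey, so BCNF fails.
Its right-hand attributes {B} are all prime, as are those of every other non-superkey FD — the relation is in 3NF.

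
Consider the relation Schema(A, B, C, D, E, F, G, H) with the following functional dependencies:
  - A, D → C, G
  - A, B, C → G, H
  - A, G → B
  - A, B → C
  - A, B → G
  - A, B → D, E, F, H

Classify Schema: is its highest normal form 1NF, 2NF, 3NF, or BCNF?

Candidate keys: {A, B}, {A, D}, {A, G}. Prime attributes: {A, B, D, G}.
The left-hand side of every FD is a superkey, so BCNF is satisfied.

BCNF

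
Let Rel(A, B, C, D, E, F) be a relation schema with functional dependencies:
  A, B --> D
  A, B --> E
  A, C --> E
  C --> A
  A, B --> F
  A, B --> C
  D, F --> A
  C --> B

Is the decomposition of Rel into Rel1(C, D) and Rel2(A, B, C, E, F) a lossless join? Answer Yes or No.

The shared attributes are {C} and {C}⁺ = {A, B, C, D, E, F}.
Rel1 is contained in that closure, so Rel1 ∩ Rel2 --> Rel1 holds and the join is lossless.

Yes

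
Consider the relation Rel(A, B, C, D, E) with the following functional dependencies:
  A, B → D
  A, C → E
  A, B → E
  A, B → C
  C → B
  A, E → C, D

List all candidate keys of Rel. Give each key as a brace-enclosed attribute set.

{A, B}, {A, C}, {A, E}

Attributes never on any right-hand side: {A} — every candidate key must contain it.
{A, B}⁺ = {A, B, C, D, E}, which is every attribute, so {A, B} is a candidate key.
{A, C}⁺ = {A, B, C, D, E}, which is every attribute, so {A, C} is a candidate key.
{A, E}⁺ = {A, B, C, D, E}, which is every attribute, so {A, E} is a candidate key.
Any other superkey properly contains one of these, so there are no further candidate keys.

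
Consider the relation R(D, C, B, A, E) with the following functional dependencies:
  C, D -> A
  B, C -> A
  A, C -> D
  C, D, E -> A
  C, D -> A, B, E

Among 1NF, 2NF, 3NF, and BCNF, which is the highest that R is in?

Candidate keys: {A, C}, {B, C}, {C, D}. Prime attributes: {A, B, C, D}.
Every FD has a superkey on the left, so the relation is in BCNF.

BCNF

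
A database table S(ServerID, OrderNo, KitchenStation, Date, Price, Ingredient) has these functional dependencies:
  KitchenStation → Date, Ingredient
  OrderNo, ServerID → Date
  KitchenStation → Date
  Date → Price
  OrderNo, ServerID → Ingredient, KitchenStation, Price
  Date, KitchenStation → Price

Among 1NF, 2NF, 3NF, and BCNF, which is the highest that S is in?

2NF

Candidate key: {OrderNo, ServerID}. Prime attributes: {OrderNo, ServerID}.
KitchenStation → Date, Ingredient: {KitchenStation}⁺ = {Date, Ingredient, KitchenStation, Price}, which is not all of the attributes, so the left side is not a superkey — BCNF is violated.
KitchenStation → Date, Ingredient has non-prime {Date, Ingredient} on the right and a non-superkey on the left, so 3NF fails.
No proper subset of a key has a non-prime attribute in its closure, so there is no partial dependency; 2NF holds.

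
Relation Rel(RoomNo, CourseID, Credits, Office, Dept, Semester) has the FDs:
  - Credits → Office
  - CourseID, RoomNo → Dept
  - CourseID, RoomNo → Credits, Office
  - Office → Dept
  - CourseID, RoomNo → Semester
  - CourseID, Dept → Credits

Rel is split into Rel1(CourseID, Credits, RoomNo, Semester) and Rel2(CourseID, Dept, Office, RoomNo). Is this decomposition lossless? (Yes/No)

Yes

Common attributes: {CourseID, RoomNo}; their closure is {CourseID, Credits, Dept, Office, RoomNo, Semester}.
This includes all of Rel1, so the common attributes are a superkey of Rel1 — the join is lossless.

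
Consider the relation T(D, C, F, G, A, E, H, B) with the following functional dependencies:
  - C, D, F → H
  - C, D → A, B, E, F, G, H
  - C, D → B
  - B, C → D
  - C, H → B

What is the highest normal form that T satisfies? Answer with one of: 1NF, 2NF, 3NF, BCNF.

BCNF

Candidate keys: {B, C}, {C, D}, {C, H}. Prime attributes: {B, C, D, H}.
Every FD has a superkey on the left, so the relation is in BCNF.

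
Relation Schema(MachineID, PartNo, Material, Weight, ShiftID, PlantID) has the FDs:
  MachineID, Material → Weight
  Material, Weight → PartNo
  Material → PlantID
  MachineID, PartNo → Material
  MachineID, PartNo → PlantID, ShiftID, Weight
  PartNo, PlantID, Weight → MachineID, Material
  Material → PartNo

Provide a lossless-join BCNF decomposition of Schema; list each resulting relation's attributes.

{MachineID, Material, ShiftID, Weight}; {Material, PartNo, PlantID}

Candidate keys of the original relation: {MachineID, Material}, {MachineID, PartNo}, {Material, Weight}, {PartNo, PlantID, Weight}.
In {MachineID, Material, PartNo, PlantID, ShiftID, Weight}, {Material} is not a superkey ({Material}⁺ restricted to this set is {Material, PartNo, PlantID}), so split on Material → PartNo, PlantID into {Material, PartNo, PlantID} and {MachineID, Material, ShiftID, Weight}.
{Material, PartNo, PlantID} has no BCNF violation.
{MachineID, Material, ShiftID, Weight} has no BCNF violation.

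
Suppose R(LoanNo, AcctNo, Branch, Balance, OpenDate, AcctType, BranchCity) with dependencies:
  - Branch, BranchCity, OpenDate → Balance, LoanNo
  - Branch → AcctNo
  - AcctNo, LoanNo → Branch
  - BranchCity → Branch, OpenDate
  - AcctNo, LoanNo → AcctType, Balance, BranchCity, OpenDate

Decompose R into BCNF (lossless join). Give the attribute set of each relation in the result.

{AcctNo, Branch}; {AcctType, Balance, Branch, BranchCity, LoanNo, OpenDate}

Candidate keys of the original relation: {AcctNo, LoanNo}, {Branch, LoanNo}, {BranchCity}.
Within {AcctNo, AcctType, Balance, Branch, BranchCity, LoanNo, OpenDate}: {Branch}⁺ ∩ {AcctNo, AcctType, Balance, Branch, BranchCity, LoanNo, OpenDate} = {AcctNo, Branch}, not the whole set, so Branch → AcctNo violates BCNF; decompose into {AcctNo, Branch} and {AcctType, Balance, Branch, BranchCity, LoanNo, OpenDate}.
{AcctNo, Branch} has no BCNF violation.
{AcctType, Balance, Branch, BranchCity, LoanNo, OpenDate} has no BCNF violation.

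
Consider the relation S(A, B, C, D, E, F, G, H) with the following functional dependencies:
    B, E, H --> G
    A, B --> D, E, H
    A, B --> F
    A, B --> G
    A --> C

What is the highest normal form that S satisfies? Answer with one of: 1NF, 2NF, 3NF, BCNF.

1NF

Candidate key: {A, B}. Prime attributes: {A, B}.
For B, E, H --> G we have {B, E, H}⁺ = {B, E, G, H}; {B, E, H} is not a superkey, so BCNF fails.
Because {G} is non-prime and the left side of B, E, H --> G is not a superkey, the relation is not in 3NF.
Since {A} ⊂ {A, B} and {A}⁺ ⊇ {C} with {C} non-prime, there is a partial dependency; 2NF fails.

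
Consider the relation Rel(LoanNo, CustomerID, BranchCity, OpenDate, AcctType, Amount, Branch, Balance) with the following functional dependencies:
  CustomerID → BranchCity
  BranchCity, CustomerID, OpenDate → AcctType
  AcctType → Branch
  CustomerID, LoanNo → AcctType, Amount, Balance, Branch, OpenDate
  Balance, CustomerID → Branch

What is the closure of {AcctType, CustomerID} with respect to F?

Start with {AcctType, CustomerID}.
CustomerID → BranchCity applies; add {BranchCity} → now {AcctType, BranchCity, CustomerID}.
AcctType → Branch applies; add {Branch} → now {AcctType, Branch, BranchCity, CustomerID}.
No further FD applies.

{AcctType, Branch, BranchCity, CustomerID}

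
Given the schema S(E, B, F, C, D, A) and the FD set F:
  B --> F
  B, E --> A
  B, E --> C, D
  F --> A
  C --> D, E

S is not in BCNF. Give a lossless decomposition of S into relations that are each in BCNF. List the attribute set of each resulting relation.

Candidate keys of the original relation: {B, C}, {B, E}.
Within {A, B, C, D, E, F}: {B}⁺ ∩ {A, B, C, D, E, F} = {A, B, F}, not the whole set, so B --> A, F violates BCNF; decompose into {A, B, F} and {B, C, D, E}.
Within {A, B, F}: {F}⁺ ∩ {A, B, F} = {A, F}, not the whole set, so F --> A violates BCNF; decompose into {A, F} and {B, F}.
{A, F} is in BCNF.
{B, F} is in BCNF.
Within {B, C, D, E}: {C}⁺ ∩ {B, C, D, E} = {C, D, E}, not the whole set, so C --> D, E violates BCNF; decompose into {C, D, E} and {B, C}.
{C, D, E} is in BCNF.
{B, C} is in BCNF.

{A, F}; {B, C}; {B, F}; {C, D, E}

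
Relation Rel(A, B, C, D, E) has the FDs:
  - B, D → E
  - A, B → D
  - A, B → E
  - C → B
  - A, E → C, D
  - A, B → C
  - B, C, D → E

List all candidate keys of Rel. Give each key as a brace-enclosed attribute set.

{A, B}, {A, C}, {A, E}

Attributes never on any right-hand side: {A} — every candidate key must contain it.
{A, B}⁺ = {A, B, C, D, E} — all of the relation — so {A, B} is a candidate key.
{A, C}⁺ = {A, B, C, D, E} — all of the relation — so {A, C} is a candidate key.
{A, E}⁺ = {A, B, C, D, E} — all of the relation — so {A, E} is a candidate key.
No proper subset of any of these is a key, and no other minimal superkey exists.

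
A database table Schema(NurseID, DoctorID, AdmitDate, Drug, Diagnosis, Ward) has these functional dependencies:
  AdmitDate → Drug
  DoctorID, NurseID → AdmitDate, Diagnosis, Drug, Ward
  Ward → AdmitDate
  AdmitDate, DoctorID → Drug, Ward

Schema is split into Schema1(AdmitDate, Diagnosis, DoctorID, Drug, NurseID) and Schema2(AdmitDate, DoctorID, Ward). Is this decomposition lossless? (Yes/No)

The shared attributes are {AdmitDate, DoctorID} and {AdmitDate, DoctorID}⁺ = {AdmitDate, DoctorID, Drug, Ward}.
Schema2 is contained in that closure, so Schema1 ∩ Schema2 → Schema2 holds and the join is lossless.

Yes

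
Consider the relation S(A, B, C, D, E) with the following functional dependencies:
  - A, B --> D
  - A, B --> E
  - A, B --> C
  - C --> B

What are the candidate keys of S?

No FD produces {A}, so it must be in every candidate key.
{A, B}⁺ = {A, B, C, D, E}, which is every attribute, so {A, B} is a candidate key.
{A, C}⁺ = {A, B, C, D, E}, which is every attribute, so {A, C} is a candidate key.
These are minimal and exhaustive — every other superkey contains one of them.

{A, B}, {A, C}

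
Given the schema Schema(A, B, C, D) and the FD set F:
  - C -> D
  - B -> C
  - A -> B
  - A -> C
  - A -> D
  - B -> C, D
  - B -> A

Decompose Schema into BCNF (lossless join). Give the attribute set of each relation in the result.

Candidate keys of the original relation: {A}, {B}.
{A, B, C, D}: {C} determines {C, D} here but is not a superkey — split on C -> D, giving {C, D} and {A, B, C}.
{C, D} is in BCNF.
{A, B, C} is in BCNF.

{A, B, C}; {C, D}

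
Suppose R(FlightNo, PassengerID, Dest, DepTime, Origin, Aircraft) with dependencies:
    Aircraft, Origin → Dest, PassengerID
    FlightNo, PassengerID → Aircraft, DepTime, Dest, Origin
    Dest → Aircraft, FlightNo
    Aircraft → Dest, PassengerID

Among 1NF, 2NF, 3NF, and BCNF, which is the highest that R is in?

Candidate keys: {Aircraft}, {Dest}, {FlightNo, PassengerID}. Prime attributes: {Aircraft, Dest, FlightNo, PassengerID}.
The left-hand side of every FD is a superkey, so BCNF is satisfied.

BCNF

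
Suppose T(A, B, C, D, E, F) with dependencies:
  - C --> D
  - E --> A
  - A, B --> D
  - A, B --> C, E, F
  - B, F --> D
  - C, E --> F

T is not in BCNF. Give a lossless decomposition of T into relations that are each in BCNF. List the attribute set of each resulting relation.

{A, E}; {B, C, E}; {C, D}; {C, E, F}

Candidate keys of the original relation: {A, B}, {B, E}.
{A, B, C, D, E, F}: {C} determines {C, D} here but is not a superkey — split on C --> D, giving {C, D} and {A, B, C, E, F}.
{C, D} is in BCNF.
{A, B, C, E, F}: {E} determines {A, E} here but is not a superkey — split on E --> A, giving {A, E} and {B, C, E, F}.
{A, E} is in BCNF.
{B, C, E, F}: {C, E} determines {C, E, F} here but is not a superkey — split on C, E --> F, giving {C, E, F} and {B, C, E}.
{C, E, F} is in BCNF.
{B, C, E} is in BCNF.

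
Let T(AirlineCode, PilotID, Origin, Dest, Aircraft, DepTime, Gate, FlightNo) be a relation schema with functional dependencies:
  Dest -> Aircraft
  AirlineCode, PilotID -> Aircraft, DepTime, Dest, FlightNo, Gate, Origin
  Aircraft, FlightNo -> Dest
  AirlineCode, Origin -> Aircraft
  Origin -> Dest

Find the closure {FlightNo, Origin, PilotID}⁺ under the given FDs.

{Aircraft, Dest, FlightNo, Origin, PilotID}

Start with {FlightNo, Origin, PilotID}.
Origin -> Dest applies; add {Dest} → now {Dest, FlightNo, Origin, PilotID}.
Dest -> Aircraft applies; add {Aircraft} → now {Aircraft, Dest, FlightNo, Origin, PilotID}.
No further FD applies.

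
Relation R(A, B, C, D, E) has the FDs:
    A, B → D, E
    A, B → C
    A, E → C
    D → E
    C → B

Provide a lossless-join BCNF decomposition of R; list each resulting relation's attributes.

Candidate keys of the original relation: {A, B}, {A, C}, {A, D}, {A, E}.
Within {A, B, C, D, E}: {D}⁺ ∩ {A, B, C, D, E} = {D, E}, not the whole set, so D → E violates BCNF; decompose into {D, E} and {A, B, C, D}.
{D, E} has no BCNF violation.
Within {A, B, C, D}: {C}⁺ ∩ {A, B, C, D} = {B, C}, not the whole set, so C → B violates BCNF; decompose into {B, C} and {A, C, D}.
{B, C} has no BCNF violation.
{A, C, D} has no BCNF violation.

{A, C, D}; {B, C}; {D, E}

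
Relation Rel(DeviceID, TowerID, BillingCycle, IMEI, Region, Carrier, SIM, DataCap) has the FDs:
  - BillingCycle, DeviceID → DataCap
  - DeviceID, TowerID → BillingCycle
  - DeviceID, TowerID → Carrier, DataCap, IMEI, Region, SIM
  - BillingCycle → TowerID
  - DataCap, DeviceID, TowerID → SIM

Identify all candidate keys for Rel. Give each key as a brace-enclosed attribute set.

Attributes never on any right-hand side: {DeviceID} — every candidate key must contain it.
{BillingCycle, DeviceID}⁺ = {BillingCycle, Carrier, DataCap, DeviceID, IMEI, Region, SIM, TowerID}, which is every attribute, so {BillingCycle, DeviceID} is a candidate key.
{DeviceID, TowerID}⁺ = {BillingCycle, Carrier, DataCap, DeviceID, IMEI, Region, SIM, TowerID}, which is every attribute, so {DeviceID, TowerID} is a candidate key.
Any other superkey properly contains one of these, so there are no further candidate keys.

{BillingCycle, DeviceID}, {DeviceID, TowerID}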